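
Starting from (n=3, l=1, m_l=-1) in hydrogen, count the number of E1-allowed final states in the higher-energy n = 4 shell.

4

E1 requires Δl = ±1, so l_f ∈ {0, 2}; with 0 ≤ l_f ≤ n_f−1 = 3, the allowed l_f values are {0, 2}.
For l_f = 0: m_f ∈ {m_i−1, m_i, m_i+1} ∩ [−0, 0] = {0} → 1 state.
For l_f = 2: m_f ∈ {m_i−1, m_i, m_i+1} ∩ [−2, 2] = {-2, -1, 0} → 3 states.
Total: 4.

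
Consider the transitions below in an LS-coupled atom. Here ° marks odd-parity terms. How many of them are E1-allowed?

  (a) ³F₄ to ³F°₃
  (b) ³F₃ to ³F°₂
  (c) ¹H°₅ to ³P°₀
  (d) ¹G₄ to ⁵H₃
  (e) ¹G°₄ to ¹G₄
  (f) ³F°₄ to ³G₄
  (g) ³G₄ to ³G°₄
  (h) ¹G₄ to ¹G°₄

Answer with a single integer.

(a) allowed
(b) allowed
(c) forbidden (parity, ΔS, ΔL, ΔJ fail)
(d) forbidden (parity, ΔS fail)
(e) allowed
(f) allowed
(g) allowed
(h) allowed
Total allowed: 6 of 8.

6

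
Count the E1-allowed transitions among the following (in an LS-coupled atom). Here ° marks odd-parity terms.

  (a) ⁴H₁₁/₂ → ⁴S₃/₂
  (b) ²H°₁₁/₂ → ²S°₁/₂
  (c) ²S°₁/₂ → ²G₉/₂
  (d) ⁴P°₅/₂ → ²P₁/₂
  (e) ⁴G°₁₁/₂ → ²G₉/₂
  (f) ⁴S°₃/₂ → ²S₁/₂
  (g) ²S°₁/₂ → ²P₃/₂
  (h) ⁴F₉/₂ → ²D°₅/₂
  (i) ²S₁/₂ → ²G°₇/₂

1

(a) forbidden (parity, ΔL, ΔJ fail)
(b) forbidden (parity, ΔL, ΔJ fail)
(c) forbidden (ΔL, ΔJ fail)
(d) forbidden (ΔS, ΔJ fail)
(e) forbidden (ΔS fails)
(f) forbidden (ΔS, ΔL fail)
(g) allowed
(h) forbidden (ΔS, ΔJ fail)
(i) forbidden (ΔL, ΔJ fail)
Total allowed: 1 of 9.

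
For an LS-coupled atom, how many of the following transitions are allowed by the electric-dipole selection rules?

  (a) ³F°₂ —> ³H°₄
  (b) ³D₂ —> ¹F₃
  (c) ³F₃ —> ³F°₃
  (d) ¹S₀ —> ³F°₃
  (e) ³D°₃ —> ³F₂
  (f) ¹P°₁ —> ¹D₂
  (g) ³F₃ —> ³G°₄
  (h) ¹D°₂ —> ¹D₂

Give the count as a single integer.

(a) forbidden (parity, ΔL, ΔJ fail)
(b) forbidden (parity, ΔS fail)
(c) allowed
(d) forbidden (ΔS, ΔL, ΔJ fail)
(e) allowed
(f) allowed
(g) allowed
(h) allowed
Total allowed: 5 of 8.

5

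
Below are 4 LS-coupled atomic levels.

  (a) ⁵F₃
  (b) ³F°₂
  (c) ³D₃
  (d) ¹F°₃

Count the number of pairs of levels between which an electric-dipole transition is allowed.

(a)–(b): forbidden (ΔS).
(a)–(c): forbidden (parity, ΔS).
(a)–(d): forbidden (ΔS).
(b)–(c): allowed.
(b)–(d): forbidden (parity, ΔS).
(c)–(d): forbidden (ΔS).
Allowed pairs: 1 of 6.

1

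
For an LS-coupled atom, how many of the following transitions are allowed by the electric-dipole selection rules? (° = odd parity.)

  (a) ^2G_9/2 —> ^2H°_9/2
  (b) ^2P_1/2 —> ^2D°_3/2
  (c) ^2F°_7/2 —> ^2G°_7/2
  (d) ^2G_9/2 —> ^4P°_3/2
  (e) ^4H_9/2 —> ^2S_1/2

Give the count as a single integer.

(a) allowed
(b) allowed
(c) forbidden (parity fails)
(d) forbidden (ΔS, ΔL, ΔJ fail)
(e) forbidden (parity, ΔS, ΔL, ΔJ fail)
Total allowed: 2 of 5.

2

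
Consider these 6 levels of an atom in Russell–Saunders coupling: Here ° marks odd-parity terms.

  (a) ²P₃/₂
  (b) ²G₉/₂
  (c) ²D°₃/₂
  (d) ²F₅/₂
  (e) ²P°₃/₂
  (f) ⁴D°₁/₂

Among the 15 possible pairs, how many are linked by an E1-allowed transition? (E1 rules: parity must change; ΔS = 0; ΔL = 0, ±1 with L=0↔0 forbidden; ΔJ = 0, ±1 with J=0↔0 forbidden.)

3

(a)–(b): forbidden (parity, ΔL, ΔJ).
(a)–(c): allowed.
(a)–(d): forbidden (parity, ΔL).
(a)–(e): allowed.
(a)–(f): forbidden (ΔS).
(b)–(c): forbidden (ΔL, ΔJ).
(b)–(d): forbidden (parity, ΔJ).
(b)–(e): forbidden (ΔL, ΔJ).
(b)–(f): forbidden (ΔS, ΔL, ΔJ).
(c)–(d): allowed.
(c)–(e): forbidden (parity).
(c)–(f): forbidden (parity, ΔS).
(d)–(e): forbidden (ΔL).
(d)–(f): forbidden (ΔS, ΔJ).
(e)–(f): forbidden (parity, ΔS).
Allowed pairs: 3 of 15.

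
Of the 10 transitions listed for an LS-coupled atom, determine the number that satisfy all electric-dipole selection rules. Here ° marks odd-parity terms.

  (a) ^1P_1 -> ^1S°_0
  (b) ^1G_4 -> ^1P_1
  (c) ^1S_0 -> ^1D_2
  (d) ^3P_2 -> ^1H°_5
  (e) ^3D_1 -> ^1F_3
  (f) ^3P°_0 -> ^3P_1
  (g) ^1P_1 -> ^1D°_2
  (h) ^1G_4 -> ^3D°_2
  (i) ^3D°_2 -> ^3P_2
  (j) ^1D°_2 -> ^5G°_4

4

(a) allowed
(b) forbidden (parity, ΔL, ΔJ fail)
(c) forbidden (parity, ΔL, ΔJ fail)
(d) forbidden (ΔS, ΔL, ΔJ fail)
(e) forbidden (parity, ΔS, ΔJ fail)
(f) allowed
(g) allowed
(h) forbidden (ΔS, ΔL, ΔJ fail)
(i) allowed
(j) forbidden (parity, ΔS, ΔL, ΔJ fail)
Total allowed: 4 of 10.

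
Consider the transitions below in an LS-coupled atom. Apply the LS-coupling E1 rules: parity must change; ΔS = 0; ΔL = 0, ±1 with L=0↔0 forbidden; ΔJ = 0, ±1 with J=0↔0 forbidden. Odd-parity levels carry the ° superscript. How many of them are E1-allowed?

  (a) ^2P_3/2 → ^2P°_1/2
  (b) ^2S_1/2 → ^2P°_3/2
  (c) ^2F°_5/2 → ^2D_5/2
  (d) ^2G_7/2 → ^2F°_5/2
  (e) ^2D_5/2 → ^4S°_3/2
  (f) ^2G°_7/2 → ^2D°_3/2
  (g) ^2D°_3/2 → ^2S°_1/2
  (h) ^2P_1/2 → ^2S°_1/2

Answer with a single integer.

5

(a) allowed
(b) allowed
(c) allowed
(d) allowed
(e) forbidden (ΔS, ΔL fail)
(f) forbidden (parity, ΔL, ΔJ fail)
(g) forbidden (parity, ΔL fail)
(h) allowed
Total allowed: 5 of 8.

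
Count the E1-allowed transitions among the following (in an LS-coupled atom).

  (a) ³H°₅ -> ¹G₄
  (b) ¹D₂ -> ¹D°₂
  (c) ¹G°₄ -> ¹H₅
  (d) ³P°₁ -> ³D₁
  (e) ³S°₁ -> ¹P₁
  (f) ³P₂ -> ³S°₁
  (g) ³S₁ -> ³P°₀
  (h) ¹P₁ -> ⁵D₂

(a) forbidden (ΔS fails)
(b) allowed
(c) allowed
(d) allowed
(e) forbidden (ΔS fails)
(f) allowed
(g) allowed
(h) forbidden (parity, ΔS fail)
Total allowed: 5 of 8.

5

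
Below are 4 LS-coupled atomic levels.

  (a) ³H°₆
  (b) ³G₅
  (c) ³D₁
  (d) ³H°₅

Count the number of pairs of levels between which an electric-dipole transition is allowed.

2

(a)–(b): allowed.
(a)–(c): forbidden (ΔL, ΔJ).
(a)–(d): forbidden (parity).
(b)–(c): forbidden (parity, ΔL, ΔJ).
(b)–(d): allowed.
(c)–(d): forbidden (ΔL, ΔJ).
Allowed pairs: 2 of 6.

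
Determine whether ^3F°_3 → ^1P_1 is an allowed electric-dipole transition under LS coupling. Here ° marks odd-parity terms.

forbidden

Initial level: S=1, L=3, J=3, parity odd. Final level: S=0, L=1, J=1, parity even.
Parity must change: odd → even — passes.
ΔS = 0: S: 1 → 0 — fails.
ΔL = 0, ±1 (not L=0↔0): L: 3 → 1, ΔL = -2 — fails.
ΔJ = 0, ±1 (not J=0↔0): J: 3 → 1, ΔJ = -2 — fails.
Rule(s) violated: ΔS, ΔL, ΔJ.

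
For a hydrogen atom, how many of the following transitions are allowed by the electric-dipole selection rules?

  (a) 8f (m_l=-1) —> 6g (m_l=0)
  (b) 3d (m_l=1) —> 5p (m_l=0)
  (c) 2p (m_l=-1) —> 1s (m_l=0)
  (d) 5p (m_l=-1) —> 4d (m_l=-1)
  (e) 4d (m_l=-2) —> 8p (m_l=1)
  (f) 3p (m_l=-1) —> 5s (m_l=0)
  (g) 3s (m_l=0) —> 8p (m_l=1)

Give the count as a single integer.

6

(a) allowed
(b) allowed
(c) allowed
(d) allowed
(e) forbidden — Δm_l = +3 (E1 requires Δm_l = 0, ±1)
(f) allowed
(g) allowed
Total allowed: 6 of 7.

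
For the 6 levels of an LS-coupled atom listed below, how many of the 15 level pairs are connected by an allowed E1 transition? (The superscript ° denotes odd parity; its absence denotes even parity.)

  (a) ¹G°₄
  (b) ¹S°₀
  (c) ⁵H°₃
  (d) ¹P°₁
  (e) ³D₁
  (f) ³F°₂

(a)–(b): forbidden (parity, ΔL, ΔJ).
(a)–(c): forbidden (parity, ΔS).
(a)–(d): forbidden (parity, ΔL, ΔJ).
(a)–(e): forbidden (ΔS, ΔL, ΔJ).
(a)–(f): forbidden (parity, ΔS, ΔJ).
(b)–(c): forbidden (parity, ΔS, ΔL, ΔJ).
(b)–(d): forbidden (parity).
(b)–(e): forbidden (ΔS, ΔL).
(b)–(f): forbidden (parity, ΔS, ΔL, ΔJ).
(c)–(d): forbidden (parity, ΔS, ΔL, ΔJ).
(c)–(e): forbidden (ΔS, ΔL, ΔJ).
(c)–(f): forbidden (parity, ΔS, ΔL).
(d)–(e): forbidden (ΔS).
(d)–(f): forbidden (parity, ΔS, ΔL).
(e)–(f): allowed.
Allowed pairs: 1 of 15.

1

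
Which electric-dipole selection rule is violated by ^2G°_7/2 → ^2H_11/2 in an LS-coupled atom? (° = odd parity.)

Parity must change: odd → even — ✓.
ΔS = 0: S: 1/2 → 1/2 — ✓.
ΔL = 0, ±1 (not L=0↔0): L: 4 → 5, ΔL = +1 — ✓.
ΔJ = 0, ±1 (not J=0↔0): J: 7/2 → 11/2, ΔJ = +2 — ✗.

the ΔJ = 0, ±1 rule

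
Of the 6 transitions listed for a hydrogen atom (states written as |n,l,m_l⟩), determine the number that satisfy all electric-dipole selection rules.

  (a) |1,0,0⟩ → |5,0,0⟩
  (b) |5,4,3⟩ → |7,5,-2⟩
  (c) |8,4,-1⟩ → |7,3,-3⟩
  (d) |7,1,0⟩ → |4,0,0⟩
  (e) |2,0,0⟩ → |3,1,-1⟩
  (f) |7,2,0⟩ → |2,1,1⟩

3

(a) forbidden — Δl = +0 (E1 requires Δl = ±1)
(b) forbidden — Δm_l = -5 (E1 requires Δm_l = 0, ±1)
(c) forbidden — Δm_l = -2 (E1 requires Δm_l = 0, ±1)
(d) allowed
(e) allowed
(f) allowed
Total allowed: 3 of 6.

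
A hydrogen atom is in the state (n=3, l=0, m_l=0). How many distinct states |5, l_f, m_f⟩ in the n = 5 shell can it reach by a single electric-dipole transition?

3

E1 requires Δl = ±1, so l_f ∈ {-1, 1}; with 0 ≤ l_f ≤ n_f−1 = 4, the allowed l_f values are {1}.
For l_f = 1: m_f ∈ {m_i−1, m_i, m_i+1} ∩ [−1, 1] = {-1, 0, 1} → 3 states.
Total: 3.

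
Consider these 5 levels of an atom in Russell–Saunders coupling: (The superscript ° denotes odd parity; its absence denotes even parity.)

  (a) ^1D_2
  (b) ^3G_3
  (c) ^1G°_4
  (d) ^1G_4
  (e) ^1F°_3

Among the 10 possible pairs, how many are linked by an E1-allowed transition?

3

(a)–(b): forbidden (parity, ΔS, ΔL).
(a)–(c): forbidden (ΔL, ΔJ).
(a)–(d): forbidden (parity, ΔL, ΔJ).
(a)–(e): allowed.
(b)–(c): forbidden (ΔS).
(b)–(d): forbidden (parity, ΔS).
(b)–(e): forbidden (ΔS).
(c)–(d): allowed.
(c)–(e): forbidden (parity).
(d)–(e): allowed.
Allowed pairs: 3 of 10.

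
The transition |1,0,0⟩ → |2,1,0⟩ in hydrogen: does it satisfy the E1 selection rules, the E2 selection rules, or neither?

E1

Δl = 1 − 0 = +1; l_i + l_f = 1.
Δm_l = +0.
E1 (Δl = ±1, |Δm_l| ≤ 1): satisfied.
E2 (Δl = 0,±2, l_i+l_f ≥ 2, |Δm_l| ≤ 2): not satisfied.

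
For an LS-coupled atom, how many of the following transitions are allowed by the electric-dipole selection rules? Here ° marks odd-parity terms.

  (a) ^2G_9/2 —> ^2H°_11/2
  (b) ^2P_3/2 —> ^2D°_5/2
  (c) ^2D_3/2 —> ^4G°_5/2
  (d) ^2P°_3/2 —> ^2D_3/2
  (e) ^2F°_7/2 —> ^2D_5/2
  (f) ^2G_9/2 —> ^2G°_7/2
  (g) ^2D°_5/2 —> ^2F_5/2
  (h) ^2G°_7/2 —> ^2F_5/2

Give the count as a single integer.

7

(a) allowed
(b) allowed
(c) forbidden (ΔS, ΔL fail)
(d) allowed
(e) allowed
(f) allowed
(g) allowed
(h) allowed
Total allowed: 7 of 8.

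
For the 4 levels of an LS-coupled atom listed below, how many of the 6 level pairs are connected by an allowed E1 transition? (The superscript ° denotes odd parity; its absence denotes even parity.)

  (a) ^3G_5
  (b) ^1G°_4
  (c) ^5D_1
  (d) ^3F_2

(a)–(b): forbidden (ΔS).
(a)–(c): forbidden (parity, ΔS, ΔL, ΔJ).
(a)–(d): forbidden (parity, ΔJ).
(b)–(c): forbidden (ΔS, ΔL, ΔJ).
(b)–(d): forbidden (ΔS, ΔJ).
(c)–(d): forbidden (parity, ΔS).
Allowed pairs: 0 of 6.

0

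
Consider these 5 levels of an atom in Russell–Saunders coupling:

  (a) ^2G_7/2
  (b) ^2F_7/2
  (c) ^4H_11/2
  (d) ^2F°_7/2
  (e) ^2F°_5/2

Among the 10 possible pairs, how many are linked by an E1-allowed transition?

4

(a)–(b): forbidden (parity).
(a)–(c): forbidden (parity, ΔS, ΔJ).
(a)–(d): allowed.
(a)–(e): allowed.
(b)–(c): forbidden (parity, ΔS, ΔL, ΔJ).
(b)–(d): allowed.
(b)–(e): allowed.
(c)–(d): forbidden (ΔS, ΔL, ΔJ).
(c)–(e): forbidden (ΔS, ΔL, ΔJ).
(d)–(e): forbidden (parity).
Allowed pairs: 4 of 10.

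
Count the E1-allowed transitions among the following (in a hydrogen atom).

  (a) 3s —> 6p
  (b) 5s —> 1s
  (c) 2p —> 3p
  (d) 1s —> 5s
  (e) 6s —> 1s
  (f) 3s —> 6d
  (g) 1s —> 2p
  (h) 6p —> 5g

(a) allowed
(b) forbidden — Δl = +0 (E1 requires Δl = ±1)
(c) forbidden — Δl = +0 (E1 requires Δl = ±1)
(d) forbidden — Δl = +0 (E1 requires Δl = ±1)
(e) forbidden — Δl = +0 (E1 requires Δl = ±1)
(f) forbidden — Δl = +2 (E1 requires Δl = ±1)
(g) allowed
(h) forbidden — Δl = +3 (E1 requires Δl = ±1)
Total allowed: 2 of 8.

2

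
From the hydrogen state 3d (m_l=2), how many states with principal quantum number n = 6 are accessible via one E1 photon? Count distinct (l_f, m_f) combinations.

E1 requires Δl = ±1, so l_f ∈ {1, 3}; with 0 ≤ l_f ≤ n_f−1 = 5, the allowed l_f values are {1, 3}.
For l_f = 1: m_f ∈ {m_i−1, m_i, m_i+1} ∩ [−1, 1] = {1} → 1 state.
For l_f = 3: m_f ∈ {m_i−1, m_i, m_i+1} ∩ [−3, 3] = {1, 2, 3} → 3 states.
Total: 4.

4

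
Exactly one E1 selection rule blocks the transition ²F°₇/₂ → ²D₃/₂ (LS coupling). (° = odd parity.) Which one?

the ΔJ = 0, ±1 rule

ΔS = 0: S: 1/2 → 1/2 — passes.
Parity must change: odd → even — passes.
ΔJ = 0, ±1 (not J=0↔0): J: 7/2 → 3/2, ΔJ = -2 — fails.
ΔL = 0, ±1 (not L=0↔0): L: 3 → 2, ΔL = -1 — passes.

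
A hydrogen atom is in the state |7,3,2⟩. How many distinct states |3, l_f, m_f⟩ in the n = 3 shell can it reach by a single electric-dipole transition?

2

E1 requires Δl = ±1, so l_f ∈ {2, 4}; with 0 ≤ l_f ≤ n_f−1 = 2, the allowed l_f values are {2}.
For l_f = 2: m_f ∈ {m_i−1, m_i, m_i+1} ∩ [−2, 2] = {1, 2} → 2 states.
Total: 2.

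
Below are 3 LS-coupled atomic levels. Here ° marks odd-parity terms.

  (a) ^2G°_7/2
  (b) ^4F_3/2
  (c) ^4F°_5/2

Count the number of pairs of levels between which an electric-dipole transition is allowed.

(a)–(b): forbidden (ΔS, ΔJ).
(a)–(c): forbidden (parity, ΔS).
(b)–(c): allowed.
Allowed pairs: 1 of 3.

1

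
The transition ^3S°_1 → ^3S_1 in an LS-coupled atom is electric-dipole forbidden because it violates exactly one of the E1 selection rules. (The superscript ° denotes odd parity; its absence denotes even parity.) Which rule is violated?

Reading off the term symbols: S 1→1, L 0→0, J 1→1, parity odd→even.
Parity must change: odd → even — satisfied.
ΔS = 0: S: 1 → 1 — satisfied.
ΔL = 0, ±1 (not L=0↔0): L: 0 → 0, ΔL = +0 — violated.
ΔJ = 0, ±1 (not J=0↔0): J: 1 → 1, ΔJ = +0 — satisfied.

the L=0 ↔ L=0 exclusion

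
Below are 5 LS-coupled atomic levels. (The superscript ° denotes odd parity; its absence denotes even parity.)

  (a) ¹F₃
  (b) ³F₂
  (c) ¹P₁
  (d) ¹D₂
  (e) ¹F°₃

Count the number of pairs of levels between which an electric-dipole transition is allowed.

2

(a)–(b): forbidden (parity, ΔS).
(a)–(c): forbidden (parity, ΔL, ΔJ).
(a)–(d): forbidden (parity).
(a)–(e): allowed.
(b)–(c): forbidden (parity, ΔS, ΔL).
(b)–(d): forbidden (parity, ΔS).
(b)–(e): forbidden (ΔS).
(c)–(d): forbidden (parity).
(c)–(e): forbidden (ΔL, ΔJ).
(d)–(e): allowed.
Allowed pairs: 2 of 10.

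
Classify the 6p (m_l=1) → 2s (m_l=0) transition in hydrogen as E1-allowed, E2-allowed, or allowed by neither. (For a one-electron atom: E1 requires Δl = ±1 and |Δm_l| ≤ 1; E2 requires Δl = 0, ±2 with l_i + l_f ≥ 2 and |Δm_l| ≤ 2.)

Δl = 0 − 1 = -1; l_i + l_f = 1.
Δm_l = -1.
E1 (Δl = ±1, |Δm_l| ≤ 1): satisfied.
E2 (Δl = 0,±2, l_i+l_f ≥ 2, |Δm_l| ≤ 2): not satisfied.

E1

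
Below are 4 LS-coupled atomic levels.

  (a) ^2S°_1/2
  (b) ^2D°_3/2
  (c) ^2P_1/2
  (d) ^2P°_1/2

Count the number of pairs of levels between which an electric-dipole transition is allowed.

3

(a)–(b): forbidden (parity, ΔL).
(a)–(c): allowed.
(a)–(d): forbidden (parity).
(b)–(c): allowed.
(b)–(d): forbidden (parity).
(c)–(d): allowed.
Allowed pairs: 3 of 6.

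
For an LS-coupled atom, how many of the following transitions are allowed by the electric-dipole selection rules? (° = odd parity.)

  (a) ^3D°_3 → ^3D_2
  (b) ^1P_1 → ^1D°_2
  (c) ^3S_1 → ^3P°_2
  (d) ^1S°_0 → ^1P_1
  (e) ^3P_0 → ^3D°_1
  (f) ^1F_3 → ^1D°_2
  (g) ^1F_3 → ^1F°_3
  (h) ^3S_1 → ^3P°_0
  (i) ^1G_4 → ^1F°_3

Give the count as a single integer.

(a) allowed
(b) allowed
(c) allowed
(d) allowed
(e) allowed
(f) allowed
(g) allowed
(h) allowed
(i) allowed
Total allowed: 9 of 9.

9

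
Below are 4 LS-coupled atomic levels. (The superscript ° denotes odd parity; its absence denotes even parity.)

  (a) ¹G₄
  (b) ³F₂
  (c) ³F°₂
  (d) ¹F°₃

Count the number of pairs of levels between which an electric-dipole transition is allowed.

2

(a)–(b): forbidden (parity, ΔS, ΔJ).
(a)–(c): forbidden (ΔS, ΔJ).
(a)–(d): allowed.
(b)–(c): allowed.
(b)–(d): forbidden (ΔS).
(c)–(d): forbidden (parity, ΔS).
Allowed pairs: 2 of 6.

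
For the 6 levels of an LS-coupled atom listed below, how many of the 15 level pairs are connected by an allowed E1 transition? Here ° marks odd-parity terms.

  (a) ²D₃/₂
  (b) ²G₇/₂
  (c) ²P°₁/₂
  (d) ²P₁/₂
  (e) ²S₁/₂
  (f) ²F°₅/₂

(a)–(b): forbidden (parity, ΔL, ΔJ).
(a)–(c): allowed.
(a)–(d): forbidden (parity).
(a)–(e): forbidden (parity, ΔL).
(a)–(f): allowed.
(b)–(c): forbidden (ΔL, ΔJ).
(b)–(d): forbidden (parity, ΔL, ΔJ).
(b)–(e): forbidden (parity, ΔL, ΔJ).
(b)–(f): allowed.
(c)–(d): allowed.
(c)–(e): allowed.
(c)–(f): forbidden (parity, ΔL, ΔJ).
(d)–(e): forbidden (parity).
(d)–(f): forbidden (ΔL, ΔJ).
(e)–(f): forbidden (ΔL, ΔJ).
Allowed pairs: 5 of 15.

5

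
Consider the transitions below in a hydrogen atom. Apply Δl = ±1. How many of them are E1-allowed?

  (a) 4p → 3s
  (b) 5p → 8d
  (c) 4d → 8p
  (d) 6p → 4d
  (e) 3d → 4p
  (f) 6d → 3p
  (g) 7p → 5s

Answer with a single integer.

7

(a) allowed
(b) allowed
(c) allowed
(d) allowed
(e) allowed
(f) allowed
(g) allowed
Total allowed: 7 of 7.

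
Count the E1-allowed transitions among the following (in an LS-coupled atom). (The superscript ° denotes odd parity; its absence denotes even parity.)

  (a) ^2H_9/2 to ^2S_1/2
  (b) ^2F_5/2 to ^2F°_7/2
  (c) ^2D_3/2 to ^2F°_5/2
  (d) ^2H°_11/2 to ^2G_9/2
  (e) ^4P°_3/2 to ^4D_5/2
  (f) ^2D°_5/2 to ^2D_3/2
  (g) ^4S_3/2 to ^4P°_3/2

(a) forbidden (parity, ΔL, ΔJ fail)
(b) allowed
(c) allowed
(d) allowed
(e) allowed
(f) allowed
(g) allowed
Total allowed: 6 of 7.

6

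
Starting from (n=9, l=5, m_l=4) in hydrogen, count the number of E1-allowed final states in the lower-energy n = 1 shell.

0

E1 requires l_f ∈ {4, 6}, but neither lies in [0, 0], so no final state is reachable.
Total: 0.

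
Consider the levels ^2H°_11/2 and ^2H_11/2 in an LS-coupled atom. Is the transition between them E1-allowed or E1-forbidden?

allowed

Parity must change: odd → even — ok.
ΔL = 0, ±1 (not L=0↔0): L: 5 → 5, ΔL = +0 — ok.
ΔS = 0: S: 1/2 → 1/2 — ok.
ΔJ = 0, ±1 (not J=0↔0): J: 11/2 → 11/2, ΔJ = +0 — ok.
All four E1 rules are satisfied.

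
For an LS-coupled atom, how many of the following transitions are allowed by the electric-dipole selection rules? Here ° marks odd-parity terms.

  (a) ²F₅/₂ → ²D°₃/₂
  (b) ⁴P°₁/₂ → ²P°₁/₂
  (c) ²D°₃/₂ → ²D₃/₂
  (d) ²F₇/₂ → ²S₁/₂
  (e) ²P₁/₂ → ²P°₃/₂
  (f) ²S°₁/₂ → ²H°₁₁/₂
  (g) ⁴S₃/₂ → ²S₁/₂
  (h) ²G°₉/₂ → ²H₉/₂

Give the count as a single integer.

4

(a) allowed
(b) forbidden (parity, ΔS fail)
(c) allowed
(d) forbidden (parity, ΔL, ΔJ fail)
(e) allowed
(f) forbidden (parity, ΔL, ΔJ fail)
(g) forbidden (parity, ΔS, ΔL fail)
(h) allowed
Total allowed: 4 of 8.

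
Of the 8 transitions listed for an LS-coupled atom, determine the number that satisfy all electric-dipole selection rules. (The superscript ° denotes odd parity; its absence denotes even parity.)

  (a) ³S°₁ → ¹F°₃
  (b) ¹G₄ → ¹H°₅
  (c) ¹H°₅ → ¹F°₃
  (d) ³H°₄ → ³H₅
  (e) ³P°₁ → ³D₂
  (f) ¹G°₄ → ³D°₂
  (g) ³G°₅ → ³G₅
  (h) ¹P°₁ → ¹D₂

(a) forbidden (parity, ΔS, ΔL, ΔJ fail)
(b) allowed
(c) forbidden (parity, ΔL, ΔJ fail)
(d) allowed
(e) allowed
(f) forbidden (parity, ΔS, ΔL, ΔJ fail)
(g) allowed
(h) allowed
Total allowed: 5 of 8.

5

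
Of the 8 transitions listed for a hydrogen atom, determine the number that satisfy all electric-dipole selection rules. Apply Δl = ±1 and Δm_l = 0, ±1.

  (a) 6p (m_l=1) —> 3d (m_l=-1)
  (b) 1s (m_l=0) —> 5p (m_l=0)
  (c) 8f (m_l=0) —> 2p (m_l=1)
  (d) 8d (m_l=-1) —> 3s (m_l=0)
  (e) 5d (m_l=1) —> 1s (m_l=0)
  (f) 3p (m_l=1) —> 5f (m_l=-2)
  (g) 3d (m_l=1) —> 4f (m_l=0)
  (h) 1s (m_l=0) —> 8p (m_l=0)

(a) forbidden — Δm_l = -2 (E1 requires Δm_l = 0, ±1)
(b) allowed
(c) forbidden — Δl = -2 (E1 requires Δl = ±1)
(d) forbidden — Δl = -2 (E1 requires Δl = ±1)
(e) forbidden — Δl = -2 (E1 requires Δl = ±1)
(f) forbidden — Δl = +2 (E1 requires Δl = ±1); Δm_l = -3 (E1 requires Δm_l = 0, ±1)
(g) allowed
(h) allowed
Total allowed: 3 of 8.

3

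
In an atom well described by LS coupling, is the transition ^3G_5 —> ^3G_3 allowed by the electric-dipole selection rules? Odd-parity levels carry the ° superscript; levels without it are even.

Reading off the term symbols: S 1→1, L 4→4, J 5→3, parity even→even.
Parity must change: even → even — violated.
ΔS = 0: S: 1 → 1 — satisfied.
ΔL = 0, ±1 (not L=0↔0): L: 4 → 4, ΔL = +0 — satisfied.
ΔJ = 0, ±1 (not J=0↔0): J: 5 → 3, ΔJ = -2 — violated.
Rule(s) violated: parity, ΔJ.

forbidden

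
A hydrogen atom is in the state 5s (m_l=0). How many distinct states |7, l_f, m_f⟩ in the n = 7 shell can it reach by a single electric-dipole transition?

3

E1 requires Δl = ±1, so l_f ∈ {-1, 1}; with 0 ≤ l_f ≤ n_f−1 = 6, the allowed l_f values are {1}.
For l_f = 1: m_f ∈ {m_i−1, m_i, m_i+1} ∩ [−1, 1] = {-1, 0, 1} → 3 states.
Total: 3.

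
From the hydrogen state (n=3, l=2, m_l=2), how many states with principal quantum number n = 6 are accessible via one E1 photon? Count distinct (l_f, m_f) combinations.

E1 requires Δl = ±1, so l_f ∈ {1, 3}; with 0 ≤ l_f ≤ n_f−1 = 5, the allowed l_f values are {1, 3}.
For l_f = 1: m_f ∈ {m_i−1, m_i, m_i+1} ∩ [−1, 1] = {1} → 1 state.
For l_f = 3: m_f ∈ {m_i−1, m_i, m_i+1} ∩ [−3, 3] = {1, 2, 3} → 3 states.
Total: 4.

4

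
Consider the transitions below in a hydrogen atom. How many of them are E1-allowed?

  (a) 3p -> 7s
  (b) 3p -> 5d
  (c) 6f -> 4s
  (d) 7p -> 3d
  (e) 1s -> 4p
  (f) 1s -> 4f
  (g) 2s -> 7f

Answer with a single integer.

(a) allowed
(b) allowed
(c) forbidden — Δl = -3 (E1 requires Δl = ±1)
(d) allowed
(e) allowed
(f) forbidden — Δl = +3 (E1 requires Δl = ±1)
(g) forbidden — Δl = +3 (E1 requires Δl = ±1)
Total allowed: 4 of 7.

4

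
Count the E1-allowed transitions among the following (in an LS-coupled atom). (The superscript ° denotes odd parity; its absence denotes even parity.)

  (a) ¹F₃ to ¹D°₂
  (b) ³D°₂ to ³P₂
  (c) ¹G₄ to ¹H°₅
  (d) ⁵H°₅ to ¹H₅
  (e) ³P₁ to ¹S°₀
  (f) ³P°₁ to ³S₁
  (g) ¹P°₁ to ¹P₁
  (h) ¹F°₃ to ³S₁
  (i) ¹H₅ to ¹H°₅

6

(a) allowed
(b) allowed
(c) allowed
(d) forbidden (ΔS fails)
(e) forbidden (ΔS fails)
(f) allowed
(g) allowed
(h) forbidden (ΔS, ΔL, ΔJ fail)
(i) allowed
Total allowed: 6 of 9.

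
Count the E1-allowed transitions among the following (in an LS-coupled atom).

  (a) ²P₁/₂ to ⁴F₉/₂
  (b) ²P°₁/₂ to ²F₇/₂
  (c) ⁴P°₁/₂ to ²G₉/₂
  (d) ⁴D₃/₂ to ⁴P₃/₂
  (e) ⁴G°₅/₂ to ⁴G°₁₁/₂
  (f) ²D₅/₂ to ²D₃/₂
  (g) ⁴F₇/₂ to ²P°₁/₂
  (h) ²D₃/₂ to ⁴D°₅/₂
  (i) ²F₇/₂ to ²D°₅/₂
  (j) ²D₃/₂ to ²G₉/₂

(a) forbidden (parity, ΔS, ΔL, ΔJ fail)
(b) forbidden (ΔL, ΔJ fail)
(c) forbidden (ΔS, ΔL, ΔJ fail)
(d) forbidden (parity fails)
(e) forbidden (parity, ΔJ fail)
(f) forbidden (parity fails)
(g) forbidden (ΔS, ΔL, ΔJ fail)
(h) forbidden (ΔS fails)
(i) allowed
(j) forbidden (parity, ΔL, ΔJ fail)
Total allowed: 1 of 10.

1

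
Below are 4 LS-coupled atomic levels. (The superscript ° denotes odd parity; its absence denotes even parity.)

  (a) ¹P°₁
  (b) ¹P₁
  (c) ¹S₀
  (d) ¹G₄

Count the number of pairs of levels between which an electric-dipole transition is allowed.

(a)–(b): allowed.
(a)–(c): allowed.
(a)–(d): forbidden (ΔL, ΔJ).
(b)–(c): forbidden (parity).
(b)–(d): forbidden (parity, ΔL, ΔJ).
(c)–(d): forbidden (parity, ΔL, ΔJ).
Allowed pairs: 2 of 6.

2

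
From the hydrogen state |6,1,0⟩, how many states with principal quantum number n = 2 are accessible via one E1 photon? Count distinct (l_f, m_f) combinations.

1

E1 requires Δl = ±1, so l_f ∈ {0, 2}; with 0 ≤ l_f ≤ n_f−1 = 1, the allowed l_f values are {0}.
For l_f = 0: m_f ∈ {m_i−1, m_i, m_i+1} ∩ [−0, 0] = {0} → 1 state.
Total: 1.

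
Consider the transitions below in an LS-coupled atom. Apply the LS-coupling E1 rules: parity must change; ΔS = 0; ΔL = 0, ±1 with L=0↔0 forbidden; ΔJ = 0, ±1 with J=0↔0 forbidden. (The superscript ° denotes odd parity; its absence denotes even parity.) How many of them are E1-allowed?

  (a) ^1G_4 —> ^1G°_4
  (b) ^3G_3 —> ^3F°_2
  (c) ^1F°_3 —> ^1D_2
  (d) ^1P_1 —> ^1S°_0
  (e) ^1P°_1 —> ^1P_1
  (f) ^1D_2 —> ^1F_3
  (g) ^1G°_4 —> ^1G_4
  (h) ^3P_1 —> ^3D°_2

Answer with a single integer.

7

(a) allowed
(b) allowed
(c) allowed
(d) allowed
(e) allowed
(f) forbidden (parity fails)
(g) allowed
(h) allowed
Total allowed: 7 of 8.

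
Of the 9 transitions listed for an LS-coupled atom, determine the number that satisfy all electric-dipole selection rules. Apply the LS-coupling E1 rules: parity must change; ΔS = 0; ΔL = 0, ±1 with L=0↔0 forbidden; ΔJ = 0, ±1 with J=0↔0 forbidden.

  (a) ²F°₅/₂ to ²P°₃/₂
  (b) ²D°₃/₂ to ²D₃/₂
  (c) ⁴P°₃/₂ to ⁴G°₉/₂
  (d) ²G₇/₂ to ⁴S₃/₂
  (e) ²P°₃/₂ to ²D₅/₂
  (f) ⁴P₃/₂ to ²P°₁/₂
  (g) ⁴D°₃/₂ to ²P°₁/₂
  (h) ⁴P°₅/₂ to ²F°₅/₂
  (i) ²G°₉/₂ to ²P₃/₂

2

(a) forbidden (parity, ΔL fail)
(b) allowed
(c) forbidden (parity, ΔL, ΔJ fail)
(d) forbidden (parity, ΔS, ΔL, ΔJ fail)
(e) allowed
(f) forbidden (ΔS fails)
(g) forbidden (parity, ΔS fail)
(h) forbidden (parity, ΔS, ΔL fail)
(i) forbidden (ΔL, ΔJ fail)
Total allowed: 2 of 9.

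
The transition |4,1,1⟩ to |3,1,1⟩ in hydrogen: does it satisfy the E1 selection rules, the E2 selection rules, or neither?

Δl = 1 − 1 = +0; l_i + l_f = 2.
Δm_l = +0.
E1 (Δl = ±1, |Δm_l| ≤ 1): not satisfied.
E2 (Δl = 0,±2, l_i+l_f ≥ 2, |Δm_l| ≤ 2): satisfied.

E2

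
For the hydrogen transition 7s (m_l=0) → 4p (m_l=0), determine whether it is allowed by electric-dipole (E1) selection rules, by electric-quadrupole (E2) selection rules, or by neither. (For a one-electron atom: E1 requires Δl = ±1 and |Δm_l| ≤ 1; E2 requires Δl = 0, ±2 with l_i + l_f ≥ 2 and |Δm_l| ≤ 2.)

E1

Δl = 1 − 0 = +1; l_i + l_f = 1.
Δm_l = +0.
E1 (Δl = ±1, |Δm_l| ≤ 1): satisfied.
E2 (Δl = 0,±2, l_i+l_f ≥ 2, |Δm_l| ≤ 2): not satisfied.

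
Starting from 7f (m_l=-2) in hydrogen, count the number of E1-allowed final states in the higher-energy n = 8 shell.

E1 requires Δl = ±1, so l_f ∈ {2, 4}; with 0 ≤ l_f ≤ n_f−1 = 7, the allowed l_f values are {2, 4}.
For l_f = 2: m_f ∈ {m_i−1, m_i, m_i+1} ∩ [−2, 2] = {-2, -1} → 2 states.
For l_f = 4: m_f ∈ {m_i−1, m_i, m_i+1} ∩ [−4, 4] = {-3, -2, -1} → 3 states.
Total: 5.

5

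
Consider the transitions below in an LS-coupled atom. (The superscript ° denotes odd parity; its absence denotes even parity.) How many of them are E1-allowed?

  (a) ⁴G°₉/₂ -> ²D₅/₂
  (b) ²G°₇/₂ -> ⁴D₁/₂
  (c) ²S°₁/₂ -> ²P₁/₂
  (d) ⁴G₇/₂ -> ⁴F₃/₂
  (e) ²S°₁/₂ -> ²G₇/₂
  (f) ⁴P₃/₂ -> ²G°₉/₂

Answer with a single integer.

1

(a) forbidden (ΔS, ΔL, ΔJ fail)
(b) forbidden (ΔS, ΔL, ΔJ fail)
(c) allowed
(d) forbidden (parity, ΔJ fail)
(e) forbidden (ΔL, ΔJ fail)
(f) forbidden (ΔS, ΔL, ΔJ fail)
Total allowed: 1 of 6.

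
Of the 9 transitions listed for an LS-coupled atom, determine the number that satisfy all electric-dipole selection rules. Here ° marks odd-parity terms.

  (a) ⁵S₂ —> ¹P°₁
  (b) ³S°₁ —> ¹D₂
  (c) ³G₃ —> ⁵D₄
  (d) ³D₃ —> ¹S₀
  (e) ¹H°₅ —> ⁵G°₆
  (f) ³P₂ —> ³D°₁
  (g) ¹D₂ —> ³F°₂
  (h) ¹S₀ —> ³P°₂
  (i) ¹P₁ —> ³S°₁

1

(a) forbidden (ΔS fails)
(b) forbidden (ΔS, ΔL fail)
(c) forbidden (parity, ΔS, ΔL fail)
(d) forbidden (parity, ΔS, ΔL, ΔJ fail)
(e) forbidden (parity, ΔS fail)
(f) allowed
(g) forbidden (ΔS fails)
(h) forbidden (ΔS, ΔJ fail)
(i) forbidden (ΔS fails)
Total allowed: 1 of 9.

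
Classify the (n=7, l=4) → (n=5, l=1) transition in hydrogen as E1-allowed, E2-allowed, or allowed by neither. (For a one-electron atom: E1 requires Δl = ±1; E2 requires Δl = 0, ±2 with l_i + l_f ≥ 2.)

Δl = 1 − 4 = -3; l_i + l_f = 5.
E1 (Δl = ±1): not satisfied.
E2 (Δl = 0,±2, l_i+l_f ≥ 2): not satisfied.

neither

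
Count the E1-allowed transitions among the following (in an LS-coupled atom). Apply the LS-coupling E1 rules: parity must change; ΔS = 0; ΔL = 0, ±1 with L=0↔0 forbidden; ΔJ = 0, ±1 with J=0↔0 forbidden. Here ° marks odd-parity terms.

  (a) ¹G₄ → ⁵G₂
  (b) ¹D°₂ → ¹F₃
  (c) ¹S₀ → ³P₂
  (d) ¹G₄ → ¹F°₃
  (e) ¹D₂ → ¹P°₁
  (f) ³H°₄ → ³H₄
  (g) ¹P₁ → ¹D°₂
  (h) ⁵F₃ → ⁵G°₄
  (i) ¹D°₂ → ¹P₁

7

(a) forbidden (parity, ΔS, ΔJ fail)
(b) allowed
(c) forbidden (parity, ΔS, ΔJ fail)
(d) allowed
(e) allowed
(f) allowed
(g) allowed
(h) allowed
(i) allowed
Total allowed: 7 of 9.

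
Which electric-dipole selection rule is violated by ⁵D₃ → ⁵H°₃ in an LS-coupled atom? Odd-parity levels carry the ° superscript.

the ΔL = 0, ±1 rule

Parity must change: even → odd — passes.
ΔS = 0: S: 2 → 2 — passes.
ΔL = 0, ±1 (not L=0↔0): L: 2 → 5, ΔL = +3 — fails.
ΔJ = 0, ±1 (not J=0↔0): J: 3 → 3, ΔJ = +0 — passes.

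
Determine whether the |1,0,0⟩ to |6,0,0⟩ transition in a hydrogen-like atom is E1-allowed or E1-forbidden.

Δl = 0 − 0 = +0; the E1 rule Δl = ±1 is fails.
Δm_l = 0 − (0) = +0. E1 requires Δm_l = 0, ±1: ok.
The transition is electric-dipole forbidden.

forbidden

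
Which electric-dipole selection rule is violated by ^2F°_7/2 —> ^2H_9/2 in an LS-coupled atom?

Parity must change: odd → even — ok.
ΔS = 0: S: 1/2 → 1/2 — ok.
ΔL = 0, ±1 (not L=0↔0): L: 3 → 5, ΔL = +2 — fails.
ΔJ = 0, ±1 (not J=0↔0): J: 7/2 → 9/2, ΔJ = +1 — ok.

the ΔL = 0, ±1 rule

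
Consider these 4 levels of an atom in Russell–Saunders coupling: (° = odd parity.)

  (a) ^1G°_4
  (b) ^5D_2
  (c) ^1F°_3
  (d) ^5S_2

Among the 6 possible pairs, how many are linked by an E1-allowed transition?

0

(a)–(b): forbidden (ΔS, ΔL, ΔJ).
(a)–(c): forbidden (parity).
(a)–(d): forbidden (ΔS, ΔL, ΔJ).
(b)–(c): forbidden (ΔS).
(b)–(d): forbidden (parity, ΔL).
(c)–(d): forbidden (ΔS, ΔL).
Allowed pairs: 0 of 6.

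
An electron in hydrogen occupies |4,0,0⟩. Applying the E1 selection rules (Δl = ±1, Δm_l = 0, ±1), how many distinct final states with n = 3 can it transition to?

E1 requires Δl = ±1, so l_f ∈ {-1, 1}; with 0 ≤ l_f ≤ n_f−1 = 2, the allowed l_f values are {1}.
For l_f = 1: m_f ∈ {m_i−1, m_i, m_i+1} ∩ [−1, 1] = {-1, 0, 1} → 3 states.
Total: 3.

3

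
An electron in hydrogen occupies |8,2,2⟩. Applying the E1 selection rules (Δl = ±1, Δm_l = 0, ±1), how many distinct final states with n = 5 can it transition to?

E1 requires Δl = ±1, so l_f ∈ {1, 3}; with 0 ≤ l_f ≤ n_f−1 = 4, the allowed l_f values are {1, 3}.
For l_f = 1: m_f ∈ {m_i−1, m_i, m_i+1} ∩ [−1, 1] = {1} → 1 state.
For l_f = 3: m_f ∈ {m_i−1, m_i, m_i+1} ∩ [−3, 3] = {1, 2, 3} → 3 states.
Total: 4.

4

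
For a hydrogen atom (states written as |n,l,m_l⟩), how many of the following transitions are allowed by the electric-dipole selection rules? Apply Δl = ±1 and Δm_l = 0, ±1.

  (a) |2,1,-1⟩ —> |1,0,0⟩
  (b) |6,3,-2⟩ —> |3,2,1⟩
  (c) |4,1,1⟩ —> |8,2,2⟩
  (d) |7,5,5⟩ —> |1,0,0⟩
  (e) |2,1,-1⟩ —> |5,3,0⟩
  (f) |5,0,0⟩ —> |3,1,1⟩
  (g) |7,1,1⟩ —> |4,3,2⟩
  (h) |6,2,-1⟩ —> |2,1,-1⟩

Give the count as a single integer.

(a) allowed
(b) forbidden — Δm_l = +3 (E1 requires Δm_l = 0, ±1)
(c) allowed
(d) forbidden — Δl = -5 (E1 requires Δl = ±1); Δm_l = -5 (E1 requires Δm_l = 0, ±1)
(e) forbidden — Δl = +2 (E1 requires Δl = ±1)
(f) allowed
(g) forbidden — Δl = +2 (E1 requires Δl = ±1)
(h) allowed
Total allowed: 4 of 8.

4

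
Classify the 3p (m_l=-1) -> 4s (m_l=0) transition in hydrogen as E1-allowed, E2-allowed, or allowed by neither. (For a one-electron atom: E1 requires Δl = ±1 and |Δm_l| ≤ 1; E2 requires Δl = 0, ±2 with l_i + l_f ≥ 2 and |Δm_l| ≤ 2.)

E1

Δl = 0 − 1 = -1; l_i + l_f = 1.
Δm_l = +1.
E1 (Δl = ±1, |Δm_l| ≤ 1): satisfied.
E2 (Δl = 0,±2, l_i+l_f ≥ 2, |Δm_l| ≤ 2): not satisfied.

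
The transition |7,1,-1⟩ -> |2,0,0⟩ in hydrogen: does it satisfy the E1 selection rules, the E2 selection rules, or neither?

Δl = 0 − 1 = -1; l_i + l_f = 1.
Δm_l = +1.
E1 (Δl = ±1, |Δm_l| ≤ 1): satisfied.
E2 (Δl = 0,±2, l_i+l_f ≥ 2, |Δm_l| ≤ 2): not satisfied.

E1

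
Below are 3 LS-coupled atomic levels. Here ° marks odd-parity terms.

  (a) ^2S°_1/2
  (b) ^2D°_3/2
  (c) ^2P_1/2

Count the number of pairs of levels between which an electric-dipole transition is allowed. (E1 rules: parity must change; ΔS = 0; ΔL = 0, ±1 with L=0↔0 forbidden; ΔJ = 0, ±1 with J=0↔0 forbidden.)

(a)–(b): forbidden (parity, ΔL).
(a)–(c): allowed.
(b)–(c): allowed.
Allowed pairs: 2 of 3.

2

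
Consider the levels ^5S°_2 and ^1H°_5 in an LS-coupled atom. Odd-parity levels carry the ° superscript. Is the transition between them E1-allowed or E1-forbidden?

Parity must change: odd → odd — fails.
ΔS = 0: S: 2 → 0 — fails.
ΔL = 0, ±1 (not L=0↔0): L: 0 → 5, ΔL = +5 — fails.
ΔJ = 0, ±1 (not J=0↔0): J: 2 → 5, ΔJ = +3 — fails.
Rule(s) violated: parity, ΔS, ΔL, ΔJ.

forbidden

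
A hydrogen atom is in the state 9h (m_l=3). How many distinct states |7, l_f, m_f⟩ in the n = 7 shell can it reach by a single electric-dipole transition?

6

E1 requires Δl = ±1, so l_f ∈ {4, 6}; with 0 ≤ l_f ≤ n_f−1 = 6, the allowed l_f values are {4, 6}.
For l_f = 4: m_f ∈ {m_i−1, m_i, m_i+1} ∩ [−4, 4] = {2, 3, 4} → 3 states.
For l_f = 6: m_f ∈ {m_i−1, m_i, m_i+1} ∩ [−6, 6] = {2, 3, 4} → 3 states.
Total: 6.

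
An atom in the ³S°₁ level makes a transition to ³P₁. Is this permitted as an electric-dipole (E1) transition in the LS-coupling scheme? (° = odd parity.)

Initial level: S=1, L=0, J=1, parity odd. Final level: S=1, L=1, J=1, parity even.
ΔS = 0: S: 1 → 1 — passes.
ΔJ = 0, ±1 (not J=0↔0): J: 1 → 1, ΔJ = +0 — passes.
ΔL = 0, ±1 (not L=0↔0): L: 0 → 1, ΔL = +1 — passes.
Parity must change: odd → even — passes.
All four E1 rules are satisfied.

allowed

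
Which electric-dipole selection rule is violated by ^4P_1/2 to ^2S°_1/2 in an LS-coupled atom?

the ΔS = 0 rule

Parity must change: even → odd — satisfied.
ΔS = 0: S: 3/2 → 1/2 — violated.
ΔL = 0, ±1 (not L=0↔0): L: 1 → 0, ΔL = -1 — satisfied.
ΔJ = 0, ±1 (not J=0↔0): J: 1/2 → 1/2, ΔJ = +0 — satisfied.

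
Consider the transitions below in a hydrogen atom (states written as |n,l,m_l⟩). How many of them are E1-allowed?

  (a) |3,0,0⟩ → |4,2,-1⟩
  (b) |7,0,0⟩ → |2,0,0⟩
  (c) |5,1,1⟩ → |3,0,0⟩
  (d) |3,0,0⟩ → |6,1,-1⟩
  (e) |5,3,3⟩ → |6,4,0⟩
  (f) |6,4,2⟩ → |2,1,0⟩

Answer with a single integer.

(a) forbidden — Δl = +2 (E1 requires Δl = ±1)
(b) forbidden — Δl = +0 (E1 requires Δl = ±1)
(c) allowed
(d) allowed
(e) forbidden — Δm_l = -3 (E1 requires Δm_l = 0, ±1)
(f) forbidden — Δl = -3 (E1 requires Δl = ±1); Δm_l = -2 (E1 requires Δm_l = 0, ±1)
Total allowed: 2 of 6.

2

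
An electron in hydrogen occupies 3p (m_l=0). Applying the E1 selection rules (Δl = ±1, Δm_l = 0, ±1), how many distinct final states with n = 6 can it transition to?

E1 requires Δl = ±1, so l_f ∈ {0, 2}; with 0 ≤ l_f ≤ n_f−1 = 5, the allowed l_f values are {0, 2}.
For l_f = 0: m_f ∈ {m_i−1, m_i, m_i+1} ∩ [−0, 0] = {0} → 1 state.
For l_f = 2: m_f ∈ {m_i−1, m_i, m_i+1} ∩ [−2, 2] = {-1, 0, 1} → 3 states.
Total: 4.

4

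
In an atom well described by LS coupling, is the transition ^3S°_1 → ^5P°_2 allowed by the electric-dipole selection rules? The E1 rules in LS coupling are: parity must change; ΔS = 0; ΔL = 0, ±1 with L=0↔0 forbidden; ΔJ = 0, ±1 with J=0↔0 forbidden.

forbidden

Parity must change: odd → odd — fails.
ΔL = 0, ±1 (not L=0↔0): L: 0 → 1, ΔL = +1 — passes.
ΔJ = 0, ±1 (not J=0↔0): J: 1 → 2, ΔJ = +1 — passes.
ΔS = 0: S: 1 → 2 — fails.
Rule(s) violated: parity, ΔS.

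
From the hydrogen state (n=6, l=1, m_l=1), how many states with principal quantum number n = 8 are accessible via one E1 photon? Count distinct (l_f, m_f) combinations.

4

E1 requires Δl = ±1, so l_f ∈ {0, 2}; with 0 ≤ l_f ≤ n_f−1 = 7, the allowed l_f values are {0, 2}.
For l_f = 0: m_f ∈ {m_i−1, m_i, m_i+1} ∩ [−0, 0] = {0} → 1 state.
For l_f = 2: m_f ∈ {m_i−1, m_i, m_i+1} ∩ [−2, 2] = {0, 1, 2} → 3 states.
Total: 4.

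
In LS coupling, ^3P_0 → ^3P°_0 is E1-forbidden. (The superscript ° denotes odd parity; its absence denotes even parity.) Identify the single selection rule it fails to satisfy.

Initial level: S=1, L=1, J=0, parity even. Final level: S=1, L=1, J=0, parity odd.
ΔL = 0, ±1 (not L=0↔0): L: 1 → 1, ΔL = +0 — satisfied.
ΔJ = 0, ±1 (not J=0↔0): J: 0 → 0, ΔJ = +0 — violated.
Parity must change: even → odd — satisfied.
ΔS = 0: S: 1 → 1 — satisfied.

the J=0 ↔ J=0 exclusion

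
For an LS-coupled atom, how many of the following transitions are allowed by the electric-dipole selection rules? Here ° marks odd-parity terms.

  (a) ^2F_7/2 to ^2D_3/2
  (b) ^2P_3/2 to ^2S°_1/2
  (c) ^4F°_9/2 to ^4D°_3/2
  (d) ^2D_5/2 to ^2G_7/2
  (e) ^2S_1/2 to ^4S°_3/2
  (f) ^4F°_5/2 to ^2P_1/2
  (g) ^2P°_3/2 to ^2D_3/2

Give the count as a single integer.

2

(a) forbidden (parity, ΔJ fail)
(b) allowed
(c) forbidden (parity, ΔJ fail)
(d) forbidden (parity, ΔL fail)
(e) forbidden (ΔS, ΔL fail)
(f) forbidden (ΔS, ΔL, ΔJ fail)
(g) allowed
Total allowed: 2 of 7.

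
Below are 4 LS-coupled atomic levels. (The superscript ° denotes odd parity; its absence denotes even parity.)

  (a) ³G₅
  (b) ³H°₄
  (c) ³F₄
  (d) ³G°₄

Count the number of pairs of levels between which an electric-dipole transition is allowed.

3

(a)–(b): allowed.
(a)–(c): forbidden (parity).
(a)–(d): allowed.
(b)–(c): forbidden (ΔL).
(b)–(d): forbidden (parity).
(c)–(d): allowed.
Allowed pairs: 3 of 6.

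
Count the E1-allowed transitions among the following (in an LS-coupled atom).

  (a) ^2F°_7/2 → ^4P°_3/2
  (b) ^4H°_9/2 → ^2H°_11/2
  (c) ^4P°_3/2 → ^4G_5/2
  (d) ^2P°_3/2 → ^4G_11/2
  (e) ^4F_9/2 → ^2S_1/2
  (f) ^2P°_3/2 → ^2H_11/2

0

(a) forbidden (parity, ΔS, ΔL, ΔJ fail)
(b) forbidden (parity, ΔS fail)
(c) forbidden (ΔL fails)
(d) forbidden (ΔS, ΔL, ΔJ fail)
(e) forbidden (parity, ΔS, ΔL, ΔJ fail)
(f) forbidden (ΔL, ΔJ fail)
Total allowed: 0 of 6.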